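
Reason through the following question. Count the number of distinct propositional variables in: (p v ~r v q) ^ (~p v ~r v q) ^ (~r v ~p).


Identify each variable that appears in the formula.
Variables found: p, q, r
Count = 3

3


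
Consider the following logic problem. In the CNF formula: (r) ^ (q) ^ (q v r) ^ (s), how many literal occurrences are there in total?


Counting literals in each clause:
Clause 1: 1 literal(s)
Clause 2: 1 literal(s)
Clause 3: 2 literal(s)
Clause 4: 1 literal(s)
Total = 5

5


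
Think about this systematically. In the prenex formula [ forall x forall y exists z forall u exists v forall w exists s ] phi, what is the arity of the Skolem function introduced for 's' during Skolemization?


Quantifier prefix: forall x forall y exists z forall u exists v forall w exists s
's' is existentially quantified at position 7.
Universal variables preceding it: x, y, u, w
Skolem function arity = 4

4


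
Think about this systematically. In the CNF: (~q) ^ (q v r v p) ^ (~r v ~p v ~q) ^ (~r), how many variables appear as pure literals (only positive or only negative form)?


Check each variable for pure literal status:
p: mixed (not pure)
q: mixed (not pure)
r: mixed (not pure)
Pure literal count = 0

0


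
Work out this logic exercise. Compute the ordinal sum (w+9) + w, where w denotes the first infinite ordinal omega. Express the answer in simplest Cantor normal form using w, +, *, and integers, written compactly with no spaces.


Compute (w+9) + w.
Ordinal + is associative but NOT commutative; for finite n>0, n + w = w but w + n stays w+n.
(w+9) + w = w + (9+w) = w + w = w*2 (the finite tail 9 is absorbed by the right w).
Result = w*2

w*2


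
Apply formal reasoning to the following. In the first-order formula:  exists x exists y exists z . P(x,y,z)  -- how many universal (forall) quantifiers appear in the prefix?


Quantifier prefix: exists x exists y exists z
Mark each quantifier type:
  E E E
Universal count = 0, Existential count = 3
Asked for universal (forall) quantifiers: 0

0


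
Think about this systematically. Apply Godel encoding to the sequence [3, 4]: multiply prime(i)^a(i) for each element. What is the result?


Encode each element as an exponent of the corresponding prime:
  2^3 = 8
  3^4 = 81
Product = 8 * 81 = 648

648


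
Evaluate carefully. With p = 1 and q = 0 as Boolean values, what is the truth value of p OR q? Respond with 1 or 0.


p = 1, q = 0
Operation: p OR q
Evaluate: 1 OR 0 = 1

1


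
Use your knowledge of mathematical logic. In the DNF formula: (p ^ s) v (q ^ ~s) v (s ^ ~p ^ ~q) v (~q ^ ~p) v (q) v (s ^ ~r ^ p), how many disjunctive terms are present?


A DNF formula is a disjunction of terms (conjunctions).
Terms are separated by v.
Counting the disjuncts: 6 terms.

6


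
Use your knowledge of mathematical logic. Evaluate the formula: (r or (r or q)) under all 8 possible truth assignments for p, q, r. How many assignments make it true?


Check all 8 assignments:
p=0, q=0, r=0: 0
p=0, q=0, r=1: 1
p=0, q=1, r=0: 1
p=0, q=1, r=1: 1
p=1, q=0, r=0: 0
p=1, q=0, r=1: 1
p=1, q=1, r=0: 1
p=1, q=1, r=1: 1
Count of True = 6

6


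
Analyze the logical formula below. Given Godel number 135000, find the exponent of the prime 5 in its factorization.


Factorize 135000 by dividing by 5 repeatedly.
Division steps: 5 divides 135000 exactly 4 time(s).
Exponent of 5 = 4

4


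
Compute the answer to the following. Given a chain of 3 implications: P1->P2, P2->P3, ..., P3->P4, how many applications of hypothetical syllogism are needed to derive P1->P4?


With 3 implications in a chain connecting 4 propositions:
P1->P2, P2->P3, ..., P3->P4
Steps needed = (number of implications) - 1 = 3 - 1 = 2

2


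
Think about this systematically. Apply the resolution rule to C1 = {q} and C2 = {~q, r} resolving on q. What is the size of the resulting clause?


Remove q from C1 and ~q from C2.
C1 remainder: {}
C2 remainder: {r}
Union (resolvent): {r}
Resolvent has 1 literal(s).

1


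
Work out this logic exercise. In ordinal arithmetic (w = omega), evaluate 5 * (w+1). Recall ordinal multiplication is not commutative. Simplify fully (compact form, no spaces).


Compute 5 * (w+1).
Ordinal * is associative and left-distributive over +, but NOT commutative; for finite n>1, n*w = w but w*n stays w*n.
By left-distributivity: 5 * (w+1) = 5*w + 5*1 = w + 5 = w+5.
Result = w+5

w+5


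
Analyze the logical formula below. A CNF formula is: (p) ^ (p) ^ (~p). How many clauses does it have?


A CNF formula is a conjunction of clauses.
Clauses are separated by ^.
Counting the conjuncts: 3 clauses.

3


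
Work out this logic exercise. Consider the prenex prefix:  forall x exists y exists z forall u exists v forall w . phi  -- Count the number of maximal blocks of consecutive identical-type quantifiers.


Quantifier-type sequence: A E E A E A  (A=forall, E=exists)
Group into maximal same-type runs:
  Ax1 | Ex2 | Ax1 | Ex1 | Ax1
Number of blocks = 5

5


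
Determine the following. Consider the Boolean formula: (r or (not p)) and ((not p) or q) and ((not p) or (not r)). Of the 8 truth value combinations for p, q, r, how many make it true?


Evaluate all 8 assignments for p, q, r:
p=0, q=0, r=0: 1
p=0, q=0, r=1: 1
p=0, q=1, r=0: 1
p=0, q=1, r=1: 1
p=1, q=0, r=0: 0
p=1, q=0, r=1: 0
p=1, q=1, r=0: 0
p=1, q=1, r=1: 0
Satisfying count = 4

4


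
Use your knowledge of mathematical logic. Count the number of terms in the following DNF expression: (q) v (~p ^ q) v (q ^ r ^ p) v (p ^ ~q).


A DNF formula is a disjunction of terms (conjunctions).
Terms are separated by v.
Counting the disjuncts: 4 terms.

4


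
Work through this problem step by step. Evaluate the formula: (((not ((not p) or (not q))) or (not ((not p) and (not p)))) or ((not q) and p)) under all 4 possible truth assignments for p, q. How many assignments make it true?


Check all 4 assignments:
p=0, q=0: 0
p=0, q=1: 0
p=1, q=0: 1
p=1, q=1: 1
Count of True = 2

2


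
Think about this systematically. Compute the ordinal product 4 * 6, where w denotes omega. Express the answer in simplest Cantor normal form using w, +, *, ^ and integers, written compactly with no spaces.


Compute 4 * 6.
Ordinal * is associative and left-distributive over +, but NOT commutative; for finite n>1, n*w = w but w*n stays w*n.
Both finite; ordinal * agrees with natural *: 4 * 6 = 24.
Result = 24

24


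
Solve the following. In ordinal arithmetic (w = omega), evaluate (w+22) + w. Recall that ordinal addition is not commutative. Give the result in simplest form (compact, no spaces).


Compute (w+22) + w.
Ordinal + is associative but NOT commutative; for finite n>0, n + w = w but w + n stays w+n.
(w+22) + w = w + (22+w) = w + w = w*2 (the finite tail 22 is absorbed by the right w).
Result = w*2

w*2


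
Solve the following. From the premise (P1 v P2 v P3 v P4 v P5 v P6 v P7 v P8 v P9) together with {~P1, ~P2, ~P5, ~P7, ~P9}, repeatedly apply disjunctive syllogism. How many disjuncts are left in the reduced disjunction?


Original disjuncts (9): P1, P2, P3, P4, P5, P6, P7, P8, P9
Negated (eliminate): ~P1, ~P2, ~P5, ~P7, ~P9
Remaining disjuncts: P3, P4, P6, P8
Count = 9 - 5 = 4

4


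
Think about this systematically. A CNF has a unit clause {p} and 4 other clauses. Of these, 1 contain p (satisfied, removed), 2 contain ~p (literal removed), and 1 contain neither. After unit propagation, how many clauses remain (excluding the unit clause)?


Satisfied (removed): 1
Shortened (remain): 2
Unchanged (remain): 1
Remaining = 2 + 1 = 3

3


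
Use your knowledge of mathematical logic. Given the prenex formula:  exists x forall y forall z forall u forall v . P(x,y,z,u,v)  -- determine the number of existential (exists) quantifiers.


Quantifier prefix: exists x forall y forall z forall u forall v
Mark each quantifier type:
  E U U U U
Universal count = 4, Existential count = 1
Asked for existential (exists) quantifiers: 1

1


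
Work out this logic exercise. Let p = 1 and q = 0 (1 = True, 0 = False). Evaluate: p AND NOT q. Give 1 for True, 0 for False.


p = 1, q = 0
Operation: p AND NOT q
Evaluate: 1 AND NOT 0 = 1

1


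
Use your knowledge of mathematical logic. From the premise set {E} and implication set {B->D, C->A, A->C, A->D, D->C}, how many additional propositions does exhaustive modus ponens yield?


Initial facts: {E}
Apply modus ponens to closure:
  (no implication fires)
Final known: {E}
New propositions: {(none)}
Count = 0

0


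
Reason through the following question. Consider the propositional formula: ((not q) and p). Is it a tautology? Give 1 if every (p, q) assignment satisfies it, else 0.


Check all 4 assignments:
p=0, q=0: 0
p=0, q=1: 0
p=1, q=0: 1
p=1, q=1: 0
Satisfying count = 1/4.
Tautology iff count = 4: no.

0


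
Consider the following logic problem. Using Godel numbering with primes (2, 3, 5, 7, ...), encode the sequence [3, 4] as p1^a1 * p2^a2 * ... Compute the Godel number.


Encode each element as an exponent of the corresponding prime:
  2^3 = 8
  3^4 = 81
Product = 8 * 81 = 648

648


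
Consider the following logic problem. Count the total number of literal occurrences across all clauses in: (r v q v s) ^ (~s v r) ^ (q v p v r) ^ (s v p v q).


Counting literals in each clause:
Clause 1: 3 literal(s)
Clause 2: 2 literal(s)
Clause 3: 3 literal(s)
Clause 4: 3 literal(s)
Total = 11

11


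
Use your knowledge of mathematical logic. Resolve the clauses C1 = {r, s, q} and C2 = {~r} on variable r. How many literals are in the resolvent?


Remove r from C1 and ~r from C2.
C1 remainder: {s, q}
C2 remainder: {}
Union (resolvent): {q, s}
Resolvent has 2 literal(s).

2


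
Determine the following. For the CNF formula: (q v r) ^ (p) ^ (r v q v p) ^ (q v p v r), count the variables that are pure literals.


Check each variable for pure literal status:
p: pure positive
q: pure positive
r: pure positive
Pure literal count = 3

3


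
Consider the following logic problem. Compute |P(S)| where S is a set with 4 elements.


The power set of a set with n elements has 2^n elements.
|P(S)| = 2^4 = 16

16


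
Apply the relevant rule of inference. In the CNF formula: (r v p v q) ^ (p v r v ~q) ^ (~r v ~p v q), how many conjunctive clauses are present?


A CNF formula is a conjunction of clauses.
Clauses are separated by ^.
Counting the conjuncts: 3 clauses.

3


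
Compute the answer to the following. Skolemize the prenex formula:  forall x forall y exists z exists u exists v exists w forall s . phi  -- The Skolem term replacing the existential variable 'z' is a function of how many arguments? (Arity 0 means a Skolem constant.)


Quantifier prefix: forall x forall y exists z exists u exists v exists w forall s
'z' is existentially quantified at position 3.
Universal variables preceding it: x, y
Skolem function arity = 2

2


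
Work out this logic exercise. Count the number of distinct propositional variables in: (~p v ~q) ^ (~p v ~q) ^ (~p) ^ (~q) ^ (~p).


Identify each variable that appears in the formula.
Variables found: p, q
Count = 2

2


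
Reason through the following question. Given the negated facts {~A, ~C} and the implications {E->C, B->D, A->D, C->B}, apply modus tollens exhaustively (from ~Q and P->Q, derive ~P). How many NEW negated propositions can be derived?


Initial negated facts: {~A, ~C}
Apply modus tollens to closure:
  ~C and E->C  =>  ~E
Final negated: {~A, ~C, ~E}
New negations: {~E}
Count = 1

1


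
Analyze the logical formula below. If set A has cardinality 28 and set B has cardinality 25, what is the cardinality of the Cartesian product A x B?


The Cartesian product A x B contains all ordered pairs (a, b).
|A x B| = |A| * |B| = 28 * 25 = 700

700


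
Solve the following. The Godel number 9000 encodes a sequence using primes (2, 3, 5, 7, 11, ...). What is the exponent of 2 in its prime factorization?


Factorize 9000 by dividing by 2 repeatedly.
Division steps: 2 divides 9000 exactly 3 time(s).
Exponent of 2 = 3

3


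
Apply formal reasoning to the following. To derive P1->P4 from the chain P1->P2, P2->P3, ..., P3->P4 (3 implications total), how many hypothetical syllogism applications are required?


With 3 implications in a chain connecting 4 propositions:
P1->P2, P2->P3, ..., P3->P4
Steps needed = (number of implications) - 1 = 3 - 1 = 2

2


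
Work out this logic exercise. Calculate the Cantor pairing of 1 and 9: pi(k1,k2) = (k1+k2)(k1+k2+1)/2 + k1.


k1 + k2 = 10
(k1+k2)(k1+k2+1)/2 = 10 * 11 / 2 = 55
pi = 55 + 1 = 56

56


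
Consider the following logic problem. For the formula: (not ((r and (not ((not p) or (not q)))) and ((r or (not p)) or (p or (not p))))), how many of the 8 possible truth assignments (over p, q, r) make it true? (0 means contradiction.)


Check all 8 assignments:
p=0, q=0, r=0: 1
p=0, q=0, r=1: 1
p=0, q=1, r=0: 1
p=0, q=1, r=1: 1
p=1, q=0, r=0: 1
p=1, q=0, r=1: 1
p=1, q=1, r=0: 1
p=1, q=1, r=1: 0
Count of True = 7

7


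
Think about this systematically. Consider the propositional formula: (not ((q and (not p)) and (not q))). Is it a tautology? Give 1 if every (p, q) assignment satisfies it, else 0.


Check all 4 assignments:
p=0, q=0: 1
p=0, q=1: 1
p=1, q=0: 1
p=1, q=1: 1
Satisfying count = 4/4.
Tautology iff count = 4: yes.

1


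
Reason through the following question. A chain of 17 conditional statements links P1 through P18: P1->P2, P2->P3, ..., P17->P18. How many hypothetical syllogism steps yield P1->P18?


With 17 implications in a chain connecting 18 propositions:
P1->P2, P2->P3, ..., P17->P18
Steps needed = (number of implications) - 1 = 17 - 1 = 16

16


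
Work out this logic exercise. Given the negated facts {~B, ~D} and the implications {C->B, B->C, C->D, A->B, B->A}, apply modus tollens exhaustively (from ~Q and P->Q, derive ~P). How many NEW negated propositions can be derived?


Initial negated facts: {~B, ~D}
Apply modus tollens to closure:
  ~B and C->B  =>  ~C
  ~B and A->B  =>  ~A
Final negated: {~A, ~B, ~C, ~D}
New negations: {~A, ~C}
Count = 2

2


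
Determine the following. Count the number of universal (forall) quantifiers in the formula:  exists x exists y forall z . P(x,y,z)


Quantifier prefix: exists x exists y forall z
Mark each quantifier type:
  E E U
Universal count = 1, Existential count = 2
Asked for universal (forall) quantifiers: 1

1


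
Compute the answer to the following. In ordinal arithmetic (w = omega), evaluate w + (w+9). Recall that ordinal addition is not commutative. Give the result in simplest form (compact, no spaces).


Compute w + (w+9).
Ordinal + is associative but NOT commutative; for finite n>0, n + w = w but w + n stays w+n.
w + (w+9) = (w+w) + 9 = w*2+9.
Result = w*2+9

w*2+9


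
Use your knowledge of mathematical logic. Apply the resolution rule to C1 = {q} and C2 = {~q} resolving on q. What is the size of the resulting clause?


Remove q from C1 and ~q from C2.
C1 remainder: {}
C2 remainder: {}
Union (resolvent): {} (empty clause)
Resolvent has 0 literal(s).

0


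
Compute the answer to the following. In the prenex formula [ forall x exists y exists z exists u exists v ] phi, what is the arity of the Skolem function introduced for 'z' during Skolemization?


Quantifier prefix: forall x exists y exists z exists u exists v
'z' is existentially quantified at position 3.
Universal variables preceding it: x
Skolem function arity = 1

1


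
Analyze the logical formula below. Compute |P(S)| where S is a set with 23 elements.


The power set of a set with n elements has 2^n elements.
|P(S)| = 2^23 = 8388608

8388608


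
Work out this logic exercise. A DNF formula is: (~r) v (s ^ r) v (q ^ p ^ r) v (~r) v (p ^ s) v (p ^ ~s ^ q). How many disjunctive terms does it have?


A DNF formula is a disjunction of terms (conjunctions).
Terms are separated by v.
Counting the disjuncts: 6 terms.

6


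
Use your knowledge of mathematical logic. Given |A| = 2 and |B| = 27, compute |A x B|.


The Cartesian product A x B contains all ordered pairs (a, b).
|A x B| = |A| * |B| = 2 * 27 = 54

54


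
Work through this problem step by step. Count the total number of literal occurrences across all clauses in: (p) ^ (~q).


Counting literals in each clause:
Clause 1: 1 literal(s)
Clause 2: 1 literal(s)
Total = 2

2


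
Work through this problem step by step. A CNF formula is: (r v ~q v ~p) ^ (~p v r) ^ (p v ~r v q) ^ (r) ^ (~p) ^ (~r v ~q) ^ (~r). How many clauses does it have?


A CNF formula is a conjunction of clauses.
Clauses are separated by ^.
Counting the conjuncts: 7 clauses.

7


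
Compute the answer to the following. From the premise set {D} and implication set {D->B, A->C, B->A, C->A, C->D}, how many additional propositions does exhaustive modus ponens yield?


Initial facts: {D}
Apply modus ponens to closure:
  D and D->B  =>  B
  B and B->A  =>  A
  A and A->C  =>  C
Final known: {A, B, C, D}
New propositions: {A, B, C}
Count = 3

3


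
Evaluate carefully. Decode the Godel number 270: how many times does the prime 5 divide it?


Factorize 270 by dividing by 5 repeatedly.
Division steps: 5 divides 270 exactly 1 time(s).
Exponent of 5 = 1

1


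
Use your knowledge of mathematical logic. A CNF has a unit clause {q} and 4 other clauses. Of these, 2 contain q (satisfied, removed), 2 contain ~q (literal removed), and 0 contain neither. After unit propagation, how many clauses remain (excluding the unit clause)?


Satisfied (removed): 2
Shortened (remain): 2
Unchanged (remain): 0
Remaining = 2 + 0 = 2

2


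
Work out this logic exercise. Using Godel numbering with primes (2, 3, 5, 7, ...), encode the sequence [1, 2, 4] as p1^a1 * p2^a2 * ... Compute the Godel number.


Encode each element as an exponent of the corresponding prime:
  2^1 = 2
  3^2 = 9
  5^4 = 625
Product = 2 * 9 * 625 = 11250

11250


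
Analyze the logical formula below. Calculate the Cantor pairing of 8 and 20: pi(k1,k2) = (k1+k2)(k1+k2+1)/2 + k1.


k1 + k2 = 28
(k1+k2)(k1+k2+1)/2 = 28 * 29 / 2 = 406
pi = 406 + 8 = 414

414


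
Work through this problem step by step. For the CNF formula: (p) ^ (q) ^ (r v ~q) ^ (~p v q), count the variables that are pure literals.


Check each variable for pure literal status:
p: mixed (not pure)
q: mixed (not pure)
r: pure positive
Pure literal count = 1

1


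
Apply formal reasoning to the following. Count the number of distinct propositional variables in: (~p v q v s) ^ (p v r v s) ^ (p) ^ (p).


Identify each variable that appears in the formula.
Variables found: p, q, r, s
Count = 4

4


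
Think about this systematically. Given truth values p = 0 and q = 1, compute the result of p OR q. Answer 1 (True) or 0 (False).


p = 0, q = 1
Operation: p OR q
Evaluate: 0 OR 1 = 1

1


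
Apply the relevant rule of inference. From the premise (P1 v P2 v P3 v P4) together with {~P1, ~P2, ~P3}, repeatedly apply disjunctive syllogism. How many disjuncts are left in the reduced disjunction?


Original disjuncts (4): P1, P2, P3, P4
Negated (eliminate): ~P1, ~P2, ~P3
Remaining disjuncts: P4
Count = 4 - 3 = 1

1


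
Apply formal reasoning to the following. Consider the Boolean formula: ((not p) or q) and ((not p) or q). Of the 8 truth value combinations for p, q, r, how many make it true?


Evaluate all 8 assignments for p, q, r:
p=0, q=0, r=0: 1
p=0, q=0, r=1: 1
p=0, q=1, r=0: 1
p=0, q=1, r=1: 1
p=1, q=0, r=0: 0
p=1, q=0, r=1: 0
p=1, q=1, r=0: 1
p=1, q=1, r=1: 1
Satisfying count = 6

6


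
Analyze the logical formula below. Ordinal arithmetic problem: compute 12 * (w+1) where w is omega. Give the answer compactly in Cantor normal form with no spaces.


Compute 12 * (w+1).
Ordinal * is associative and left-distributive over +, but NOT commutative; for finite n>1, n*w = w but w*n stays w*n.
By left-distributivity: 12 * (w+1) = 12*w + 12*1 = w + 12 = w+12.
Result = w+12

w+12


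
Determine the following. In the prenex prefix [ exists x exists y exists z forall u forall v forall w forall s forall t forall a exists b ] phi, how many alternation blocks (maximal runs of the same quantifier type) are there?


Quantifier-type sequence: E E E A A A A A A E  (A=forall, E=exists)
Group into maximal same-type runs:
  Ex3 | Ax6 | Ex1
Number of blocks = 3

3


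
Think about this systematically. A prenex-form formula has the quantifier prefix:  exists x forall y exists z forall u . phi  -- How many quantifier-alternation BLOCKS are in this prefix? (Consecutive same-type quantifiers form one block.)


Quantifier-type sequence: E A E A  (A=forall, E=exists)
Group into maximal same-type runs:
  Ex1 | Ax1 | Ex1 | Ax1
Number of blocks = 4

4


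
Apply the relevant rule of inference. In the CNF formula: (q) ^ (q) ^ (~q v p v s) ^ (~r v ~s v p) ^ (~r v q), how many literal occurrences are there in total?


Counting literals in each clause:
Clause 1: 1 literal(s)
Clause 2: 1 literal(s)
Clause 3: 3 literal(s)
Clause 4: 3 literal(s)
Clause 5: 2 literal(s)
Total = 10

10


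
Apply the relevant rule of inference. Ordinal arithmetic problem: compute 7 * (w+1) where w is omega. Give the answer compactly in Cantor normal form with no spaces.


Compute 7 * (w+1).
Ordinal * is associative and left-distributive over +, but NOT commutative; for finite n>1, n*w = w but w*n stays w*n.
By left-distributivity: 7 * (w+1) = 7*w + 7*1 = w + 7 = w+7.
Result = w+7

w+7


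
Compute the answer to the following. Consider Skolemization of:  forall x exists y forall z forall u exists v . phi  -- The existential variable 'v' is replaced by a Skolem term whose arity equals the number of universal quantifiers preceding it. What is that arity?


Quantifier prefix: forall x exists y forall z forall u exists v
'v' is existentially quantified at position 5.
Universal variables preceding it: x, z, u
Skolem function arity = 3

3


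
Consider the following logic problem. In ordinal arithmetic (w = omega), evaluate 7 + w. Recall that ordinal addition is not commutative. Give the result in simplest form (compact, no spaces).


Compute 7 + w.
Ordinal + is associative but NOT commutative; for finite n>0, n + w = w but w + n stays w+n.
Any finite left addend is absorbed by w on the right: 7 + w = w.
Result = w

w


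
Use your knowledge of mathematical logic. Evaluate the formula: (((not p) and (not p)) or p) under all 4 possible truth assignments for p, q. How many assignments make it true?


Check all 4 assignments:
p=0, q=0: 1
p=0, q=1: 1
p=1, q=0: 1
p=1, q=1: 1
Count of True = 4

4


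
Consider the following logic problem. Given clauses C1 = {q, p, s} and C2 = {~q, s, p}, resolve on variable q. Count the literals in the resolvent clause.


Remove q from C1 and ~q from C2.
C1 remainder: {p, s}
C2 remainder: {s, p}
Union (resolvent): {p, s}
Resolvent has 2 literal(s).

2


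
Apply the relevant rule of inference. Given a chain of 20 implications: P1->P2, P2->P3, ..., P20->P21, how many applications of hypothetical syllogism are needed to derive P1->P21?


With 20 implications in a chain connecting 21 propositions:
P1->P2, P2->P3, ..., P20->P21
Steps needed = (number of implications) - 1 = 20 - 1 = 19

19


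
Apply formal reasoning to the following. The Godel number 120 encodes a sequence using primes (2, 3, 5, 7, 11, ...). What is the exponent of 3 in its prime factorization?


Factorize 120 by dividing by 3 repeatedly.
Division steps: 3 divides 120 exactly 1 time(s).
Exponent of 3 = 1

1


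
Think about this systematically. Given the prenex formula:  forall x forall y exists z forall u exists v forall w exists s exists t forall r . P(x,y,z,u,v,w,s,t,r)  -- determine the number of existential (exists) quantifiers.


Quantifier prefix: forall x forall y exists z forall u exists v forall w exists s exists t forall r
Mark each quantifier type:
  U U E U E U E E U
Universal count = 5, Existential count = 4
Asked for existential (exists) quantifiers: 4

4


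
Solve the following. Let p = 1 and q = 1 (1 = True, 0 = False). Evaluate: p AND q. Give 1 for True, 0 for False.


p = 1, q = 1
Operation: p AND q
Evaluate: 1 AND 1 = 1

1


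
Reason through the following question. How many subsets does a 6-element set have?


The power set of a set with n elements has 2^n elements.
|P(S)| = 2^6 = 64

64


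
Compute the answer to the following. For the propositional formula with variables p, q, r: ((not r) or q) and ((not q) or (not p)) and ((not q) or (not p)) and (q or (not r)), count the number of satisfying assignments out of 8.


Evaluate all 8 assignments for p, q, r:
p=0, q=0, r=0: 1
p=0, q=0, r=1: 0
p=0, q=1, r=0: 1
p=0, q=1, r=1: 1
p=1, q=0, r=0: 1
p=1, q=0, r=1: 0
p=1, q=1, r=0: 0
p=1, q=1, r=1: 0
Satisfying count = 4

4


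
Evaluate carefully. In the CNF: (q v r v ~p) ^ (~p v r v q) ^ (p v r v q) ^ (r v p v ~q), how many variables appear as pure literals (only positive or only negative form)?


Check each variable for pure literal status:
p: mixed (not pure)
q: mixed (not pure)
r: pure positive
Pure literal count = 1

1


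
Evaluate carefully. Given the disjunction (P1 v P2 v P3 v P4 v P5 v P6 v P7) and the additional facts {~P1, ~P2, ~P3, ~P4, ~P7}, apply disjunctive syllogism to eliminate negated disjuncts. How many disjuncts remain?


Original disjuncts (7): P1, P2, P3, P4, P5, P6, P7
Negated (eliminate): ~P1, ~P2, ~P3, ~P4, ~P7
Remaining disjuncts: P5, P6
Count = 7 - 5 = 2

2


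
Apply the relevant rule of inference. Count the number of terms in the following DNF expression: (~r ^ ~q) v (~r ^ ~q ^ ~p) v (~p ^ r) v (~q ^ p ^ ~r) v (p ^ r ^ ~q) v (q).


A DNF formula is a disjunction of terms (conjunctions).
Terms are separated by v.
Counting the disjuncts: 6 terms.

6


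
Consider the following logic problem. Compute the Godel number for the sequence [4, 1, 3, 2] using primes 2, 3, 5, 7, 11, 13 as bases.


Encode each element as an exponent of the corresponding prime:
  2^4 = 16
  3^1 = 3
  5^3 = 125
  7^2 = 49
Product = 16 * 3 * 125 * 49 = 294000

294000


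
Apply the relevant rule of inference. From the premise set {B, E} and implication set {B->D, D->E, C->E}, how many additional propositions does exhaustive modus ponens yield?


Initial facts: {B, E}
Apply modus ponens to closure:
  B and B->D  =>  D
Final known: {B, D, E}
New propositions: {D}
Count = 1

1


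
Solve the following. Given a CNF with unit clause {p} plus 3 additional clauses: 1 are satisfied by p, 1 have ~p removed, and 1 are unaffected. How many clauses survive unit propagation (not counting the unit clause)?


Satisfied (removed): 1
Shortened (remain): 1
Unchanged (remain): 1
Remaining = 1 + 1 = 2

2


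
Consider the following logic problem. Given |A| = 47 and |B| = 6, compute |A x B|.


The Cartesian product A x B contains all ordered pairs (a, b).
|A x B| = |A| * |B| = 47 * 6 = 282

282


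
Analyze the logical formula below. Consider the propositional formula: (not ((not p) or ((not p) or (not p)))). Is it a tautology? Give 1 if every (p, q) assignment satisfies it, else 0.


Check all 4 assignments:
p=0, q=0: 0
p=0, q=1: 0
p=1, q=0: 1
p=1, q=1: 1
Satisfying count = 2/4.
Tautology iff count = 4: no.

0


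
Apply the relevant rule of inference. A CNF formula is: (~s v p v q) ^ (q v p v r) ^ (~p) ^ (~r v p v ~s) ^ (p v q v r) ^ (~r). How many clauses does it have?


A CNF formula is a conjunction of clauses.
Clauses are separated by ^.
Counting the conjuncts: 6 clauses.

6


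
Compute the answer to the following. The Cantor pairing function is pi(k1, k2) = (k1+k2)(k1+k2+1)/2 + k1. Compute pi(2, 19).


k1 + k2 = 21
(k1+k2)(k1+k2+1)/2 = 21 * 22 / 2 = 231
pi = 231 + 2 = 233

233


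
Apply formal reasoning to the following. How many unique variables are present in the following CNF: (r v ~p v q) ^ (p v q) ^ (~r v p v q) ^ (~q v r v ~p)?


Identify each variable that appears in the formula.
Variables found: p, q, r
Count = 3

3


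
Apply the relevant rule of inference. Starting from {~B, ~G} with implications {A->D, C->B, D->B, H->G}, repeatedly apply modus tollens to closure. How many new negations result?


Initial negated facts: {~B, ~G}
Apply modus tollens to closure:
  ~B and C->B  =>  ~C
  ~B and D->B  =>  ~D
  ~G and H->G  =>  ~H
  ~D and A->D  =>  ~A
Final negated: {~A, ~B, ~C, ~D, ~G, ~H}
New negations: {~A, ~C, ~D, ~H}
Count = 4

4


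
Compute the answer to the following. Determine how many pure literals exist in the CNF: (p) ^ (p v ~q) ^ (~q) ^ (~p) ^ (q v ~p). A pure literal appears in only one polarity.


Check each variable for pure literal status:
p: mixed (not pure)
q: mixed (not pure)
r: absent (not pure)
Pure literal count = 0

0


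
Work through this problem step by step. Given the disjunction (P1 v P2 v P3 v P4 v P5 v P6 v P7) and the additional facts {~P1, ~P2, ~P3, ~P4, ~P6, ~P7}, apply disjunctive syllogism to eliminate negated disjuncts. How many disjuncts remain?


Original disjuncts (7): P1, P2, P3, P4, P5, P6, P7
Negated (eliminate): ~P1, ~P2, ~P3, ~P4, ~P6, ~P7
Remaining disjuncts: P5
Count = 7 - 6 = 1

1


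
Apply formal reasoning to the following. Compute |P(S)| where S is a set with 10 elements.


The power set of a set with n elements has 2^n elements.
|P(S)| = 2^10 = 1024

1024


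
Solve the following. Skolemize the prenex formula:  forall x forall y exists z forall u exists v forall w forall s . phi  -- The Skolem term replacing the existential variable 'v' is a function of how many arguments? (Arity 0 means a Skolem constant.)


Quantifier prefix: forall x forall y exists z forall u exists v forall w forall s
'v' is existentially quantified at position 5.
Universal variables preceding it: x, y, u
Skolem function arity = 3

3


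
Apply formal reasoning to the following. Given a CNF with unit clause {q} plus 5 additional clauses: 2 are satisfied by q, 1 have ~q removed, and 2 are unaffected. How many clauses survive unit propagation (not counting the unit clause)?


Satisfied (removed): 2
Shortened (remain): 1
Unchanged (remain): 2
Remaining = 1 + 2 = 3

3


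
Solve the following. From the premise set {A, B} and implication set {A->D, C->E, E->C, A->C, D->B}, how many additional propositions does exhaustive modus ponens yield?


Initial facts: {A, B}
Apply modus ponens to closure:
  A and A->D  =>  D
  A and A->C  =>  C
  C and C->E  =>  E
Final known: {A, B, C, D, E}
New propositions: {C, D, E}
Count = 3

3


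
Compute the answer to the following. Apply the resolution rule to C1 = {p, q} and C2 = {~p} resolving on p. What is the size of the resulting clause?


Remove p from C1 and ~p from C2.
C1 remainder: {q}
C2 remainder: {}
Union (resolvent): {q}
Resolvent has 1 literal(s).

1


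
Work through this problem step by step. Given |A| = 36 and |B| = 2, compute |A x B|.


The Cartesian product A x B contains all ordered pairs (a, b).
|A x B| = |A| * |B| = 36 * 2 = 72

72


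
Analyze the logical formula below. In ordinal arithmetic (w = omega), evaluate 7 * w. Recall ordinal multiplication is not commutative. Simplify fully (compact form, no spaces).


Compute 7 * w.
Ordinal * is associative and left-distributive over +, but NOT commutative; for finite n>1, n*w = w but w*n stays w*n.
For finite n>0, n * w = sup{n*k : k<w} = w. So 7 * w = w.
Result = w

w


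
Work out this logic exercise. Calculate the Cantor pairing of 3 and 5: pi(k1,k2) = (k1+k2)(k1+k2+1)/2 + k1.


k1 + k2 = 8
(k1+k2)(k1+k2+1)/2 = 8 * 9 / 2 = 36
pi = 36 + 3 = 39

39


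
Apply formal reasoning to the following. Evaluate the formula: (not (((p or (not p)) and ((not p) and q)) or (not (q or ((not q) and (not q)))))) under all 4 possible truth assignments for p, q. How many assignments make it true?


Check all 4 assignments:
p=0, q=0: 1
p=0, q=1: 0
p=1, q=0: 1
p=1, q=1: 1
Count of True = 3

3


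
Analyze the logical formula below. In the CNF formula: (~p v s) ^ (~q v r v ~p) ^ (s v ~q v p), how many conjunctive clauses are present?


A CNF formula is a conjunction of clauses.
Clauses are separated by ^.
Counting the conjuncts: 3 clauses.

3


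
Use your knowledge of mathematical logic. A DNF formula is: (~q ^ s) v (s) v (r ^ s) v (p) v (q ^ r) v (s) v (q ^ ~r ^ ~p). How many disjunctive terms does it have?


A DNF formula is a disjunction of terms (conjunctions).
Terms are separated by v.
Counting the disjuncts: 7 terms.

7


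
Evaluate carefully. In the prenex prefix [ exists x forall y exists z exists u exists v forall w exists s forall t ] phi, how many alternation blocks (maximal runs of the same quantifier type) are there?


Quantifier-type sequence: E A E E E A E A  (A=forall, E=exists)
Group into maximal same-type runs:
  Ex1 | Ax1 | Ex3 | Ax1 | Ex1 | Ax1
Number of blocks = 6

6


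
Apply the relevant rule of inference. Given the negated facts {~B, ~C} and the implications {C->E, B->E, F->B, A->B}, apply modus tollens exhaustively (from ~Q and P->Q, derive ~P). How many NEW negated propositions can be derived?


Initial negated facts: {~B, ~C}
Apply modus tollens to closure:
  ~B and F->B  =>  ~F
  ~B and A->B  =>  ~A
Final negated: {~A, ~B, ~C, ~F}
New negations: {~A, ~F}
Count = 2

2


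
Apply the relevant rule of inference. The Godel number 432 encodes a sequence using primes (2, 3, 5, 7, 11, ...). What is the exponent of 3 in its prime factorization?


Factorize 432 by dividing by 3 repeatedly.
Division steps: 3 divides 432 exactly 3 time(s).
Exponent of 3 = 3

3


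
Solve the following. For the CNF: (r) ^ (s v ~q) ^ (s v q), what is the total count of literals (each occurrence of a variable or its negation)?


Counting literals in each clause:
Clause 1: 1 literal(s)
Clause 2: 2 literal(s)
Clause 3: 2 literal(s)
Total = 5

5


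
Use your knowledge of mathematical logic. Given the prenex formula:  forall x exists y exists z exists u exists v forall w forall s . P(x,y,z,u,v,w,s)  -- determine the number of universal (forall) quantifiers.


Quantifier prefix: forall x exists y exists z exists u exists v forall w forall s
Mark each quantifier type:
  U E E E E U U
Universal count = 3, Existential count = 4
Asked for universal (forall) quantifiers: 3

3


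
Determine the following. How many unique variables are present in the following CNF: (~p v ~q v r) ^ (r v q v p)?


Identify each variable that appears in the formula.
Variables found: p, q, r
Count = 3

3


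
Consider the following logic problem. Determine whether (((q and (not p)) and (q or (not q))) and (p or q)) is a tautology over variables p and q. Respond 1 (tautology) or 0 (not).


Check all 4 assignments:
p=0, q=0: 0
p=0, q=1: 1
p=1, q=0: 0
p=1, q=1: 0
Satisfying count = 1/4.
Tautology iff count = 4: no.

0


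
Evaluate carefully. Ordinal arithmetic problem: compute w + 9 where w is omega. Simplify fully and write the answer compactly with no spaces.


Compute w + 9.
Ordinal + is associative but NOT commutative; for finite n>0, n + w = w but w + n stays w+n.
w + 9 is already in normal form (a successor ordinal beyond w).
Result = w+9

w+9


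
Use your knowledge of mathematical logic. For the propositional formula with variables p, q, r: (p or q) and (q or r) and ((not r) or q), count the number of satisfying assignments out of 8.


Evaluate all 8 assignments for p, q, r:
p=0, q=0, r=0: 0
p=0, q=0, r=1: 0
p=0, q=1, r=0: 1
p=0, q=1, r=1: 1
p=1, q=0, r=0: 0
p=1, q=0, r=1: 0
p=1, q=1, r=0: 1
p=1, q=1, r=1: 1
Satisfying count = 4

4


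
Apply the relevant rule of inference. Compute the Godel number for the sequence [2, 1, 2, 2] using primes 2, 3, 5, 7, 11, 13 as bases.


Encode each element as an exponent of the corresponding prime:
  2^2 = 4
  3^1 = 3
  5^2 = 25
  7^2 = 49
Product = 4 * 3 * 25 * 49 = 14700

14700


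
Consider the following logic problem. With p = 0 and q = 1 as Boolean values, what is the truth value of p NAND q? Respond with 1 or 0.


p = 0, q = 1
Operation: p NAND q
Evaluate: 0 NAND 1 = 1

1


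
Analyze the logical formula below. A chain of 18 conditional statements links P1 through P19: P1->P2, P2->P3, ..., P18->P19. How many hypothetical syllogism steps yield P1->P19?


With 18 implications in a chain connecting 19 propositions:
P1->P2, P2->P3, ..., P18->P19
Steps needed = (number of implications) - 1 = 18 - 1 = 17

17


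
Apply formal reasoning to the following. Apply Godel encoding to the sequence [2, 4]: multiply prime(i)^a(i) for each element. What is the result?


Encode each element as an exponent of the corresponding prime:
  2^2 = 4
  3^4 = 81
Product = 4 * 81 = 324

324


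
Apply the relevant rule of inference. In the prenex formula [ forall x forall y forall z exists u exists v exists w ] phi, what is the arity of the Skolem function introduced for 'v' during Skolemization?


Quantifier prefix: forall x forall y forall z exists u exists v exists w
'v' is existentially quantified at position 5.
Universal variables preceding it: x, y, z
Skolem function arity = 3

3


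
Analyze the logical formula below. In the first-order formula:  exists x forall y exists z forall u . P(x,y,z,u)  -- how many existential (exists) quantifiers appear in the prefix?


Quantifier prefix: exists x forall y exists z forall u
Mark each quantifier type:
  E U E U
Universal count = 2, Existential count = 2
Asked for existential (exists) quantifiers: 2

2


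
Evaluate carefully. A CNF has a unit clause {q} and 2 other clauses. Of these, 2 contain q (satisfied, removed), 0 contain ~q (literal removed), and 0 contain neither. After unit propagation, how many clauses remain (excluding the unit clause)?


Satisfied (removed): 2
Shortened (remain): 0
Unchanged (remain): 0
Remaining = 0 + 0 = 0

0


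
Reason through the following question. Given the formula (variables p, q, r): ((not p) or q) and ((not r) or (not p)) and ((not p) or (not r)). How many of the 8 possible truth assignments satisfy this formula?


Evaluate all 8 assignments for p, q, r:
p=0, q=0, r=0: 1
p=0, q=0, r=1: 1
p=0, q=1, r=0: 1
p=0, q=1, r=1: 1
p=1, q=0, r=0: 0
p=1, q=0, r=1: 0
p=1, q=1, r=0: 1
p=1, q=1, r=1: 0
Satisfying count = 5

5


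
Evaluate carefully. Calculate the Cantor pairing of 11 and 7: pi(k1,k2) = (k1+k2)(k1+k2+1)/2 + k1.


k1 + k2 = 18
(k1+k2)(k1+k2+1)/2 = 18 * 19 / 2 = 171
pi = 171 + 11 = 182

182


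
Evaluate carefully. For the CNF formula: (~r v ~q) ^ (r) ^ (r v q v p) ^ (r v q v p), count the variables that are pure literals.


Check each variable for pure literal status:
p: pure positive
q: mixed (not pure)
r: mixed (not pure)
Pure literal count = 1

1


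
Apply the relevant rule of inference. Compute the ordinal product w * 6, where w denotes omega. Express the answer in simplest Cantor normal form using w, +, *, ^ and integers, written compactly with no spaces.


Compute w * 6.
Ordinal * is associative and left-distributive over +, but NOT commutative; for finite n>1, n*w = w but w*n stays w*n.
w * 6 means 6 copies of w concatenated: w*6.
Result = w*6

w*6


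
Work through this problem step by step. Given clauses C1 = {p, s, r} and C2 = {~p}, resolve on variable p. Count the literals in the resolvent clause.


Remove p from C1 and ~p from C2.
C1 remainder: {s, r}
C2 remainder: {}
Union (resolvent): {r, s}
Resolvent has 2 literal(s).

2


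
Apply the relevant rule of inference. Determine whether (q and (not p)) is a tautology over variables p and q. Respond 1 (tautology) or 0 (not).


Check all 4 assignments:
p=0, q=0: 0
p=0, q=1: 1
p=1, q=0: 0
p=1, q=1: 0
Satisfying count = 1/4.
Tautology iff count = 4: no.

0


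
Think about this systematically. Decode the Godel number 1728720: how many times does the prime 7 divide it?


Factorize 1728720 by dividing by 7 repeatedly.
Division steps: 7 divides 1728720 exactly 4 time(s).
Exponent of 7 = 4

4
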